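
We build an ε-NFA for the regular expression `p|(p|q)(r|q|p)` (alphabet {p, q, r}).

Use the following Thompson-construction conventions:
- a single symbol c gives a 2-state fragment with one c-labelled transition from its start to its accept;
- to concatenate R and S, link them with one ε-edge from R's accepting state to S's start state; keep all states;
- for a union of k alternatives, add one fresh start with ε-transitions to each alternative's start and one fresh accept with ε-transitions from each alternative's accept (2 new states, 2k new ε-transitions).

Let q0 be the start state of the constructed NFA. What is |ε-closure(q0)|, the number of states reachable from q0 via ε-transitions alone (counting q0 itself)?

5

Let C(F) = |ε-closure(F.start)| within fragment F, and note whether F accepts ε. Symbol fragments have C = 1 and do not accept ε. Then:
  p|q : new start ε-reaches every alternative's start; none of them accept ε, so the new accept is not reached: |ε-closure| = 1 + 1 + 1 = 3
  r|q|p : new start ε-reaches every alternative's start; none of them accept ε, so the new accept is not reached: |ε-closure| = 1 + 1 + 1 + 1 = 4
  (p|q)(r|q|p) : |ε-closure| equals the left operand's closure size = 3 (its accept is not ε-reachable, so the closure stops there)
  p|(p|q)(r|q|p) : new start ε-reaches every alternative's start; none of them accept ε, so the new accept is not reached: |ε-closure| = 1 + 1 + 3 = 5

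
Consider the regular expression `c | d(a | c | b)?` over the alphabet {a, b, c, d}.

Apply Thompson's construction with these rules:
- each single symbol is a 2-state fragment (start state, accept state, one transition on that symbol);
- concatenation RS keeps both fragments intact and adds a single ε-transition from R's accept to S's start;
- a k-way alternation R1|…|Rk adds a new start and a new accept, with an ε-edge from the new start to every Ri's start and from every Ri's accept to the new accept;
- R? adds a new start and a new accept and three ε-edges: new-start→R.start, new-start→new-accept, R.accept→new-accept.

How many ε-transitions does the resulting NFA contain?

14

Recursing over subexpressions:
Each of the 5 symbol leaves contributes 0 ε-transitions.
  a | c | b : 6 ε-transitions
  (a | c | b)? : 9 ε-transitions
  d(a | c | b)? : 10 ε-transitions
  c | d(a | c | b)? : 14 ε-transitions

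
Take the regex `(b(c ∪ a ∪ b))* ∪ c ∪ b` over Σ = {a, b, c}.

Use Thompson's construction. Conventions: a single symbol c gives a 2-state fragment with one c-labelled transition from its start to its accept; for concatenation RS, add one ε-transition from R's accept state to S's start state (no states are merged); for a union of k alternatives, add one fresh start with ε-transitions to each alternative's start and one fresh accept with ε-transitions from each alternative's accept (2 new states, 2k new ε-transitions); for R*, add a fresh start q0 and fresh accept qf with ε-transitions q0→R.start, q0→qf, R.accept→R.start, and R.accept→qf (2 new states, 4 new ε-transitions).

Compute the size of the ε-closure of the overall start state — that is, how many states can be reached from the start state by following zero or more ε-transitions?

Work bottom-up. For each fragment F, track |ε-closure(F.start)| and whether F's accept lies in that closure (i.e. whether F accepts ε). A single-symbol fragment has closure size 1 and does not accept ε.
  c ∪ a ∪ b → |ε-closure| = 1 + 1 + 1 + 1 = 4 (the new accept is not ε-reachable since no branch accepts ε)
  b(c ∪ a ∪ b) → same as the first factor's closure: |ε-closure| = 1
  (b(c ∪ a ∪ b))* → the star's fresh start ε-reaches both the body's start and the fresh accept: |ε-closure| = 2 + 1 = 3
  (b(c ∪ a ∪ b))* ∪ c ∪ b → new start ε-reaches every alternative's start; at least one alternative accepts ε, so the union's new accept is reached too: |ε-closure| = 1 + 3 + 1 + 1 + 1 = 7

7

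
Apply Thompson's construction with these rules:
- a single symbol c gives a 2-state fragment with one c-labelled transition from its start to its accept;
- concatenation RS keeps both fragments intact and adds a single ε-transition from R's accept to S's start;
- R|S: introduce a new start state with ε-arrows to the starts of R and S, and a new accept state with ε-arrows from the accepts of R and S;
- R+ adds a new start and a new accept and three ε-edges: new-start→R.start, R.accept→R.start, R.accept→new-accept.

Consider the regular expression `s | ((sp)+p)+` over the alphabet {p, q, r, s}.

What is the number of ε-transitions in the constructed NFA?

12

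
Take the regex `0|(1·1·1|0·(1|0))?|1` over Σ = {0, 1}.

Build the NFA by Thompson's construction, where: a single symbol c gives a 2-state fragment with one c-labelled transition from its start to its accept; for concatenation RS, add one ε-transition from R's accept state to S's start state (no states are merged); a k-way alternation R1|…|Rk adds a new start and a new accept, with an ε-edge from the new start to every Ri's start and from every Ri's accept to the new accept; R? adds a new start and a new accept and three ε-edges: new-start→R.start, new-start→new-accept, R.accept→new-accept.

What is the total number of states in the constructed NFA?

24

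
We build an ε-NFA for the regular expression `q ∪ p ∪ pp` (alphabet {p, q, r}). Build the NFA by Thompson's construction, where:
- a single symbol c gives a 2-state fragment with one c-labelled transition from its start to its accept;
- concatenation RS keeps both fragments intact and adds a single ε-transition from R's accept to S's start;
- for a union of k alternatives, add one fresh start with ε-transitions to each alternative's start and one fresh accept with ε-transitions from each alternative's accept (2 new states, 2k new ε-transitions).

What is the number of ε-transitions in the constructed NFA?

Building bottom-up:
Each of the 4 symbol leaves contributes 0 ε-transitions.
  pp = 1 ε-transition
  q ∪ p ∪ pp = 7 ε-transitions

7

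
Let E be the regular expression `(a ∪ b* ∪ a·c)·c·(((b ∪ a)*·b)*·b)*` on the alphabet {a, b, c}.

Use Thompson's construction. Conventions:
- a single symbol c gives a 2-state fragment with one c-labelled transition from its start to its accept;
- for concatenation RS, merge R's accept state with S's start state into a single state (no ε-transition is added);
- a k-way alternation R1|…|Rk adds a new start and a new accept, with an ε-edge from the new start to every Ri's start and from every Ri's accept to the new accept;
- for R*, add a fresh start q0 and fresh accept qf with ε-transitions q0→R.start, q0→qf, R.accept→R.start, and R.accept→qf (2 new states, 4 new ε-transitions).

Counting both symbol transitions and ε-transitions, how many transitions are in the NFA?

Recursing over subexpressions:
Each of the 9 symbol leaves contributes 1 transition (1 symbol, 0 ε).
  b* → 5 transitions (1 symbol, 4 ε)
  a·c → 2 transitions (2 symbol, 0 ε)
  a ∪ b* ∪ a·c → 14 transitions (4 symbol, 10 ε)
  b ∪ a → 6 transitions (2 symbol, 4 ε)
  (b ∪ a)* → 10 transitions (2 symbol, 8 ε)
  (b ∪ a)*·b → 11 transitions (3 symbol, 8 ε)
  ((b ∪ a)*·b)* → 15 transitions (3 symbol, 12 ε)
  ((b ∪ a)*·b)*·b → 16 transitions (4 symbol, 12 ε)
  (((b ∪ a)*·b)*·b)* → 20 transitions (4 symbol, 16 ε)
  (a ∪ b* ∪ a·c)·c·(((b ∪ a)*·b)*·b)* → 35 transitions (9 symbol, 26 ε)

35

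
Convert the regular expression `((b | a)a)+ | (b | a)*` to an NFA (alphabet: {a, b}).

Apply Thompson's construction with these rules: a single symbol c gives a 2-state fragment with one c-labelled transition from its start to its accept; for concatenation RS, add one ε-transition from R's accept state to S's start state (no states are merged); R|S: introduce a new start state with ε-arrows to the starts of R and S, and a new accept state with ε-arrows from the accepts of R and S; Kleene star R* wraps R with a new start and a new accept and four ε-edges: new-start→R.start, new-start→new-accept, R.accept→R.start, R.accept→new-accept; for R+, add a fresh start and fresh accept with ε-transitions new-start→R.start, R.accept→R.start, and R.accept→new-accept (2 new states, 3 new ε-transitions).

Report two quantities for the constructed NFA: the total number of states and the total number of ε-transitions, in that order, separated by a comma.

20, 20

By structural recursion:
Each of the 5 symbol leaves contributes 2 states and 0 ε-transitions.
  b | a — 6 states, 4 ε-transitions
  (b | a)a — 8 states, 5 ε-transitions
  ((b | a)a)+ — 10 states, 8 ε-transitions
  b | a — 6 states, 4 ε-transitions
  (b | a)* — 8 states, 8 ε-transitions
  ((b | a)a)+ | (b | a)* — 20 states, 20 ε-transitions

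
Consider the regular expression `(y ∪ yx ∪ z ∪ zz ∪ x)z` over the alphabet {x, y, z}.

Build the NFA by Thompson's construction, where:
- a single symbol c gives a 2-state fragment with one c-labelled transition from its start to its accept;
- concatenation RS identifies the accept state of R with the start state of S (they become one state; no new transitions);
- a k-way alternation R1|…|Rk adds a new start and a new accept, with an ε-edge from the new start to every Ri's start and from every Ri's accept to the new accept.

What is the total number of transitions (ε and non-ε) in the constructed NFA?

18

Recursing over subexpressions:
Each of the 8 symbol leaves contributes 1 transition (1 symbol, 0 ε).
  yx : 2 transitions (2 symbol, 0 ε)
  zz : 2 transitions (2 symbol, 0 ε)
  y ∪ yx ∪ z ∪ zz ∪ x : 17 transitions (7 symbol, 10 ε)
  (y ∪ yx ∪ z ∪ zz ∪ x)z : 18 transitions (8 symbol, 10 ε)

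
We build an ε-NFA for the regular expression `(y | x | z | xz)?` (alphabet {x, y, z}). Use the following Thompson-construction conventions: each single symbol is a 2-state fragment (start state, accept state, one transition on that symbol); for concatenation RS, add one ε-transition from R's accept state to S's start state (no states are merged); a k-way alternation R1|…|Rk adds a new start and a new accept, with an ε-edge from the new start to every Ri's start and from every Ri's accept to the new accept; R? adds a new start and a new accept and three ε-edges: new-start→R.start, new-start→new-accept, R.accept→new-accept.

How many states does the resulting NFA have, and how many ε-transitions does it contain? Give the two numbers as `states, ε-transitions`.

14, 12

Bottom-up over the parse tree:
Each of the 5 symbol leaves contributes 2 states and 0 ε-transitions.
  xz = 4 states, 1 ε-transition
  y | x | z | xz = 12 states, 9 ε-transitions
  (y | x | z | xz)? = 14 states, 12 ε-transitions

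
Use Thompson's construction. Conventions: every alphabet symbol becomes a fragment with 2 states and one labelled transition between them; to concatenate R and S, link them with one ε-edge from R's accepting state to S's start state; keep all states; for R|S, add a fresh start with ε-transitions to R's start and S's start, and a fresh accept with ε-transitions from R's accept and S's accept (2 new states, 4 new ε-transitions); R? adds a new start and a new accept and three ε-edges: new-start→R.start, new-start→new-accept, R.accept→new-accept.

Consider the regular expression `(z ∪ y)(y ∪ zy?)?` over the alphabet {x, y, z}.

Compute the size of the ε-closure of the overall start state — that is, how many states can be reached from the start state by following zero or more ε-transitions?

3

Compute the ε-closure size of each fragment's start state recursively; a symbol fragment's start has no outgoing ε-edge, so its closure is just itself (size 1).
  z ∪ y : new start ε-reaches every alternative's start; none of them accept ε, so the new accept is not reached: |ε-closure| = 1 + 1 + 1 = 3
  y? : new start has ε-edges to the inner start and to the new accept, so |ε-closure| = 2 + 1 = 3
  zy? : same as the first factor's closure: |ε-closure| = 1
  y ∪ zy? : |ε-closure| = 1 + 1 + 1 = 3 (the new accept is not ε-reachable since no branch accepts ε)
  (y ∪ zy?)? : new start has ε-edges to the inner start and to the new accept, so |ε-closure| = 2 + 3 = 5
  (z ∪ y)(y ∪ zy?)? : same as the first factor's closure: |ε-closure| = 3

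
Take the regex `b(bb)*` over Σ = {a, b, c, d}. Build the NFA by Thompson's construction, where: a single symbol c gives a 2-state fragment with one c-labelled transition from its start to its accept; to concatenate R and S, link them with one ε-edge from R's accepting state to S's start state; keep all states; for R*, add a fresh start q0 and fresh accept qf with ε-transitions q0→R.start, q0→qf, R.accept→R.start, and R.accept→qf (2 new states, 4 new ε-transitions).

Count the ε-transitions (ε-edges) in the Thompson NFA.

Bottom-up over the parse tree:
Each of the 3 symbol leaves contributes 0 ε-transitions.
  bb — 1 ε-transition
  (bb)* — 5 ε-transitions
  b(bb)* — 6 ε-transitions

6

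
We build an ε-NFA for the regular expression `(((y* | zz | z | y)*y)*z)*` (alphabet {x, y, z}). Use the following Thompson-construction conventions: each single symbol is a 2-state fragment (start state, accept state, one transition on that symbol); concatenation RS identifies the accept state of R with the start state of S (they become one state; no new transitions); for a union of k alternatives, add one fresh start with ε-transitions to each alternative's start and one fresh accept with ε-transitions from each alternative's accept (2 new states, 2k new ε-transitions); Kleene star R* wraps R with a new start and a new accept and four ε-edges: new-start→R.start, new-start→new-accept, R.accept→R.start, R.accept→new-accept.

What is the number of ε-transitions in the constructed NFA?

24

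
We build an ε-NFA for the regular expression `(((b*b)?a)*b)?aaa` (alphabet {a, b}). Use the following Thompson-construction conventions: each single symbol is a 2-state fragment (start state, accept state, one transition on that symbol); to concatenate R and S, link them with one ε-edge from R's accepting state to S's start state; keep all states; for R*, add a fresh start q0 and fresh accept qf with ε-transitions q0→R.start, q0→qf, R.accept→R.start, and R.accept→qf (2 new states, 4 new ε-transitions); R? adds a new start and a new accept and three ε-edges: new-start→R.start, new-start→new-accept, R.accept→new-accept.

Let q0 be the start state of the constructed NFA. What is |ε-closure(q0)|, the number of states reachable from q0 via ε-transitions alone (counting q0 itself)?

Work bottom-up. For each fragment F, track |ε-closure(F.start)| and whether F's accept lies in that closure (i.e. whether F accepts ε). A single-symbol fragment has closure size 1 and does not accept ε.
  b* → |closure| = 1 (new start) + 1 (body) + 1 (new accept) = 3
  b*b → the left operand accepts ε, so the closure extends into the next operand (via the concat ε-link); |closure| = 3 + 1 = 4
  (b*b)? → |closure| = 1 (new start) + 4 (body) + 1 (new accept, via ε) = 6
  (b*b)?a → the left operand accepts ε, so the closure extends into the next operand (via the concat ε-link); |closure| = 6 + 1 = 7
  ((b*b)?a)* → the star's fresh start ε-reaches both the body's start and the fresh accept: |closure| = 2 + 7 = 9
  ((b*b)?a)*b → the left operand accepts ε, so the closure extends into the next operand (via the concat ε-link); |closure| = 9 + 1 = 10
  (((b*b)?a)*b)? → |closure| = 1 (new start) + 10 (body) + 1 (new accept, via ε) = 12
  (((b*b)?a)*b)?aaa → |closure| = 12 + 1 = 13 (closure spills across the concat boundary because the left factor accepts ε)

13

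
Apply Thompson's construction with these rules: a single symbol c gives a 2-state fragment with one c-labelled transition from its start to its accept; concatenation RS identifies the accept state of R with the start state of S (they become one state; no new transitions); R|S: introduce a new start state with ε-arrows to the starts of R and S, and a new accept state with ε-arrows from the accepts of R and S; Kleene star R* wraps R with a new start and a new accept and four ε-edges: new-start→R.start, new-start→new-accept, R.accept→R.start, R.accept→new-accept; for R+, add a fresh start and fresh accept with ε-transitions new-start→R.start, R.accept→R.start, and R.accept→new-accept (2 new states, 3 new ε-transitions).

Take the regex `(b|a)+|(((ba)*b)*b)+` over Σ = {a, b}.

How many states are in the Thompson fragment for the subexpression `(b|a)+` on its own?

8

Fragment for `(b|a)+`:
Each of the 2 symbol leaves contributes a 2-state fragment.
  b|a = 6 states
  (b|a)+ = 8 states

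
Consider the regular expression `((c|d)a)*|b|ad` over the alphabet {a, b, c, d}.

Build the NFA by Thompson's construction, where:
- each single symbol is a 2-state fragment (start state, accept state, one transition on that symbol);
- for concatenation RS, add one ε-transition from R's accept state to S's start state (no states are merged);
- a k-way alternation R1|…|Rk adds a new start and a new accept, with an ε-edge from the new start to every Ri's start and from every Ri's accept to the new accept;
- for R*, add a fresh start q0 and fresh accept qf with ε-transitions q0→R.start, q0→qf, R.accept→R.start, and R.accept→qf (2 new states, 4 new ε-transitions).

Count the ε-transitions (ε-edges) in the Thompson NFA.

Bottom-up over the parse tree:
Each of the 6 symbol leaves contributes 0 ε-transitions.
  c|d — 4 ε-transitions
  (c|d)a — 5 ε-transitions
  ((c|d)a)* — 9 ε-transitions
  ad — 1 ε-transition
  ((c|d)a)*|b|ad — 16 ε-transitions

16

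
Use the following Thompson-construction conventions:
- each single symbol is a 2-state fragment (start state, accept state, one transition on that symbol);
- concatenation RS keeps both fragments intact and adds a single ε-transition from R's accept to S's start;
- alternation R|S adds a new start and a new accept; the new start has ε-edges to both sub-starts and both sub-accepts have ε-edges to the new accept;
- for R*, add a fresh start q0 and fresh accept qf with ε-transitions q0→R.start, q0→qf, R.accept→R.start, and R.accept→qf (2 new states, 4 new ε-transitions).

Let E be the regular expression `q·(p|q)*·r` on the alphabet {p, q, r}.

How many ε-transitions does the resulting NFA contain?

By structural recursion:
Each of the 4 symbol leaves contributes 0 ε-transitions.
  p|q — 4 ε-transitions
  (p|q)* — 8 ε-transitions
  q·(p|q)*·r — 10 ε-transitions

10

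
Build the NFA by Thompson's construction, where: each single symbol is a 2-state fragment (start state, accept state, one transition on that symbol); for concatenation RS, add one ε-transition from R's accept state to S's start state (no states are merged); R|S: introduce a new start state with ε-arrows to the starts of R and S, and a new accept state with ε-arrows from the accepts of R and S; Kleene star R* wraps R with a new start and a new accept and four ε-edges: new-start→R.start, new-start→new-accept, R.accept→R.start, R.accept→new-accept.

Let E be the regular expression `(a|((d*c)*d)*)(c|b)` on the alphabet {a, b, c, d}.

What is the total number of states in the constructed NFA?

Building bottom-up:
Each of the 6 symbol leaves contributes a 2-state fragment.
  d* → 4 states
  d*c → 6 states
  (d*c)* → 8 states
  (d*c)*d → 10 states
  ((d*c)*d)* → 12 states
  a|((d*c)*d)* → 16 states
  c|b → 6 states
  (a|((d*c)*d)*)(c|b) → 22 states

22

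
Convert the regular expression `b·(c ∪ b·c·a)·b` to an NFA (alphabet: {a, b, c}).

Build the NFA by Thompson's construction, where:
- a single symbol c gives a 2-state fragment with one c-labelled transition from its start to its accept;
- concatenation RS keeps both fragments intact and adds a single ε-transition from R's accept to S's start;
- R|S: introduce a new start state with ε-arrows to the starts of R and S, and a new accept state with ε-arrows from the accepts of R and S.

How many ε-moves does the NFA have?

8

By structural recursion:
Each of the 6 symbol leaves contributes 0 ε-transitions.
  b·c·a = 2 ε-transitions
  c ∪ b·c·a = 6 ε-transitions
  b·(c ∪ b·c·a)·b = 8 ε-transitions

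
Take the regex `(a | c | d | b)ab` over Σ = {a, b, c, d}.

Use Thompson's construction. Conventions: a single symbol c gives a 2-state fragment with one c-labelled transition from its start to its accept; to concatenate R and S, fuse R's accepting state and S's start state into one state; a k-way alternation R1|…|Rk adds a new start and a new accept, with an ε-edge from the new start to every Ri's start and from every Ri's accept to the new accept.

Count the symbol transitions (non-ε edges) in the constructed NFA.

Per subexpression:
Each of the 6 symbol leaves contributes exactly 1 symbol transition.
  a | c | d | b : 4 symbol transitions
  (a | c | d | b)ab : 6 symbol transitions

6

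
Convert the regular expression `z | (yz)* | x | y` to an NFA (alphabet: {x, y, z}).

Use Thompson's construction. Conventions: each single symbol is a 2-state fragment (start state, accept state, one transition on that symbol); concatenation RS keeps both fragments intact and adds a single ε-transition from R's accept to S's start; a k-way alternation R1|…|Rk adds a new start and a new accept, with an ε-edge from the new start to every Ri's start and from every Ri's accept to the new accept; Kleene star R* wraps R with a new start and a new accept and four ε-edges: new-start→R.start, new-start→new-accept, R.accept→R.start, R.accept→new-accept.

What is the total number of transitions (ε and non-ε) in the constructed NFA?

By structural recursion:
Each of the 5 symbol leaves contributes 1 transition (1 symbol, 0 ε).
  yz : 3 transitions (2 symbol, 1 ε)
  (yz)* : 7 transitions (2 symbol, 5 ε)
  z | (yz)* | x | y : 18 transitions (5 symbol, 13 ε)

18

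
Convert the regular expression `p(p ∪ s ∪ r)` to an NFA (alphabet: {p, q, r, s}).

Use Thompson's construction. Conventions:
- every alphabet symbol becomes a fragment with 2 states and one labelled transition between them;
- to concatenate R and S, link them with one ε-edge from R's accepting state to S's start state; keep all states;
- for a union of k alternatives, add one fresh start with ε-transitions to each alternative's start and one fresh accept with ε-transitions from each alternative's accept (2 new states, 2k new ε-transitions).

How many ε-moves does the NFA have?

7

By structural recursion:
Each of the 4 symbol leaves contributes 0 ε-transitions.
  p ∪ s ∪ r → 6 ε-transitions
  p(p ∪ s ∪ r) → 7 ε-transitions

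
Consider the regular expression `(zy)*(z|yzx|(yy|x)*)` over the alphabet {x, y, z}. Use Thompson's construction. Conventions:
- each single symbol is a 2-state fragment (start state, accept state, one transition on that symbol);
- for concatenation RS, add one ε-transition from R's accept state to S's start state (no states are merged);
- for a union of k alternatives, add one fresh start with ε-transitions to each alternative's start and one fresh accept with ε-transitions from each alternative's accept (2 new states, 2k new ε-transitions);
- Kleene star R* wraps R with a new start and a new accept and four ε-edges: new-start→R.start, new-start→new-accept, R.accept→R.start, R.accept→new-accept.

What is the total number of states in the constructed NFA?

Recursing over subexpressions:
Each of the 9 symbol leaves contributes a 2-state fragment.
  zy : 4 states
  (zy)* : 6 states
  yzx : 6 states
  yy : 4 states
  yy|x : 8 states
  (yy|x)* : 10 states
  z|yzx|(yy|x)* : 20 states
  (zy)*(z|yzx|(yy|x)*) : 26 states

26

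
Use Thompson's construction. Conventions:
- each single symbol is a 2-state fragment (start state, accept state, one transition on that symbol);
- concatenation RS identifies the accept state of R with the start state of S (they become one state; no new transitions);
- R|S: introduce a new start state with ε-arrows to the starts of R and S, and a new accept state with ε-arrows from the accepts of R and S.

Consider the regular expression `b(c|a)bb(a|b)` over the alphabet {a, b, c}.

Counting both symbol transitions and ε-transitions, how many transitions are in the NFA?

15

By structural recursion:
Each of the 7 symbol leaves contributes 1 transition (1 symbol, 0 ε).
  c|a = 6 transitions (2 symbol, 4 ε)
  a|b = 6 transitions (2 symbol, 4 ε)
  b(c|a)bb(a|b) = 15 transitions (7 symbol, 8 ε)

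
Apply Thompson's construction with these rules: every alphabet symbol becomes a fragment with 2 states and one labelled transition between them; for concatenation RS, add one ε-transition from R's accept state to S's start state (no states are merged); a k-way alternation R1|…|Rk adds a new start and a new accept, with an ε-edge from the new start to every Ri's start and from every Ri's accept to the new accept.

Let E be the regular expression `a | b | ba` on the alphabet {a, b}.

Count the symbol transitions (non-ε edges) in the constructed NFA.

4

By structural recursion:
Each of the 4 symbol leaves contributes exactly 1 symbol transition.
  ba : 2 symbol transitions
  a | b | ba : 4 symbol transitions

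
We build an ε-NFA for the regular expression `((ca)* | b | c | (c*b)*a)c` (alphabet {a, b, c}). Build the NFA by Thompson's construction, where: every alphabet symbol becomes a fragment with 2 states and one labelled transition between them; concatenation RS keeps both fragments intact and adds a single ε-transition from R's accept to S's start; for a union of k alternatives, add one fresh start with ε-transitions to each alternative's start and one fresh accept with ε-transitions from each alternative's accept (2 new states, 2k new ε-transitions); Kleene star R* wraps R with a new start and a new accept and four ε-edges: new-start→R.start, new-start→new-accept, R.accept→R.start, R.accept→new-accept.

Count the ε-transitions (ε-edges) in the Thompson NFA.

24

By structural recursion:
Each of the 8 symbol leaves contributes 0 ε-transitions.
  ca = 1 ε-transition
  (ca)* = 5 ε-transitions
  c* = 4 ε-transitions
  c*b = 5 ε-transitions
  (c*b)* = 9 ε-transitions
  (c*b)*a = 10 ε-transitions
  (ca)* | b | c | (c*b)*a = 23 ε-transitions
  ((ca)* | b | c | (c*b)*a)c = 24 ε-transitions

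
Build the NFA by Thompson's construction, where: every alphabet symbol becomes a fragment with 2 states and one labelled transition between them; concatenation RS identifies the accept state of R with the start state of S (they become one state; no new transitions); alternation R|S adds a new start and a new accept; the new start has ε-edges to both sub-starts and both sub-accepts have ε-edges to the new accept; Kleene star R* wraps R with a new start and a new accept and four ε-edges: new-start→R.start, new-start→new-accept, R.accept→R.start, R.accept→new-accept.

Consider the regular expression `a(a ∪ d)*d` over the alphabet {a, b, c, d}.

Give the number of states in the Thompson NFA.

By structural recursion:
Each of the 4 symbol leaves contributes a 2-state fragment.
  a ∪ d = 6 states
  (a ∪ d)* = 8 states
  a(a ∪ d)*d = 10 states

10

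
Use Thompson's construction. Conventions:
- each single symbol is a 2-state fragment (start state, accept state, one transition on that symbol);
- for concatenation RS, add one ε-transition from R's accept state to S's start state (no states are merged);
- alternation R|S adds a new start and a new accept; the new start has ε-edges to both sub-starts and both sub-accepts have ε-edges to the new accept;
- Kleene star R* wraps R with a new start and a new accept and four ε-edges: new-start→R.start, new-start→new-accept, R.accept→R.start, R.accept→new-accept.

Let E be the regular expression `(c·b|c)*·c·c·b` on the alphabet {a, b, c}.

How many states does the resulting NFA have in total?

16

Recursing over subexpressions:
Each of the 6 symbol leaves contributes a 2-state fragment.
  c·b : 4 states
  c·b|c : 8 states
  (c·b|c)* : 10 states
  (c·b|c)*·c·c·b : 16 states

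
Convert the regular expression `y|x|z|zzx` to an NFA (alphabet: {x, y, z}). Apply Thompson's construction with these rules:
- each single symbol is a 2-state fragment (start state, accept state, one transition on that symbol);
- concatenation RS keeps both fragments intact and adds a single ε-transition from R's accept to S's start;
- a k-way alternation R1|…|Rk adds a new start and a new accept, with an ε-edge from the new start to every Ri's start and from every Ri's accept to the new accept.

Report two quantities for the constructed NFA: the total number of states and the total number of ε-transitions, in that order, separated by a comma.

Building bottom-up:
Each of the 6 symbol leaves contributes 2 states and 0 ε-transitions.
  zzx : 6 states, 2 ε-transitions
  y|x|z|zzx : 14 states, 10 ε-transitions

14, 10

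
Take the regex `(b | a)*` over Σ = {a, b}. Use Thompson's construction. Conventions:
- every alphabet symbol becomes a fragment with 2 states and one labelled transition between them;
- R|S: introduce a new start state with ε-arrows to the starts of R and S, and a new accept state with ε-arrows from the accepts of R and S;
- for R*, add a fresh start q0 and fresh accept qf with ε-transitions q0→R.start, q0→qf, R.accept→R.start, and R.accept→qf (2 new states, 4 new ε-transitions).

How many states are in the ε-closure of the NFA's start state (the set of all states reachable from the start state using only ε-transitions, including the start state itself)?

5

Let C(F) = |ε-closure(F.start)| within fragment F, and note whether F accepts ε. Symbol fragments have C = 1 and do not accept ε. Then:
  b | a → new start ε-reaches every alternative's start; none of them accept ε, so the new accept is not reached: C = 1 + 1 + 1 = 3
  (b | a)* → new start has ε-edges to the inner start and to the new accept, so C = 2 + 3 = 5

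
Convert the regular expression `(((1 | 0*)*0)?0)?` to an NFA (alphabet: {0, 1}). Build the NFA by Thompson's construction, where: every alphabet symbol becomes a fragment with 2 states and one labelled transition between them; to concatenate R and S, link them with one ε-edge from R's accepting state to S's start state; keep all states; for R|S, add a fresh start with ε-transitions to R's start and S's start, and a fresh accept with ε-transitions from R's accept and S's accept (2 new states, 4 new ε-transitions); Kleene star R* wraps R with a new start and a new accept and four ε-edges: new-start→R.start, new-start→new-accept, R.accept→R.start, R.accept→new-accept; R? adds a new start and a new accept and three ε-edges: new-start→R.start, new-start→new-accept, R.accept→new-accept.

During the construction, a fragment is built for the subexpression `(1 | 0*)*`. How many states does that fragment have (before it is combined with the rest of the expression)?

Fragment for `(1 | 0*)*`:
Each of the 2 symbol leaves contributes a 2-state fragment.
  0* : 4 states
  1 | 0* : 8 states
  (1 | 0*)* : 10 states

10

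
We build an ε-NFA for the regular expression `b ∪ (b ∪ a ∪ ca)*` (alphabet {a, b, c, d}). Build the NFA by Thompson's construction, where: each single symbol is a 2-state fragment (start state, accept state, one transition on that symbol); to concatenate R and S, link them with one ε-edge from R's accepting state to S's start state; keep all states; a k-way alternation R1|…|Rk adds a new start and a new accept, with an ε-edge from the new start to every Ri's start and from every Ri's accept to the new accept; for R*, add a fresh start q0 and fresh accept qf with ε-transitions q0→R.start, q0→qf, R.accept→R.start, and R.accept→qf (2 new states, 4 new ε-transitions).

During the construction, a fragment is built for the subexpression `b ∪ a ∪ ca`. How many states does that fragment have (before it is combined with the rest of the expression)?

10

Fragment for `b ∪ a ∪ ca`:
Each of the 4 symbol leaves contributes a 2-state fragment.
  ca → 4 states
  b ∪ a ∪ ca → 10 states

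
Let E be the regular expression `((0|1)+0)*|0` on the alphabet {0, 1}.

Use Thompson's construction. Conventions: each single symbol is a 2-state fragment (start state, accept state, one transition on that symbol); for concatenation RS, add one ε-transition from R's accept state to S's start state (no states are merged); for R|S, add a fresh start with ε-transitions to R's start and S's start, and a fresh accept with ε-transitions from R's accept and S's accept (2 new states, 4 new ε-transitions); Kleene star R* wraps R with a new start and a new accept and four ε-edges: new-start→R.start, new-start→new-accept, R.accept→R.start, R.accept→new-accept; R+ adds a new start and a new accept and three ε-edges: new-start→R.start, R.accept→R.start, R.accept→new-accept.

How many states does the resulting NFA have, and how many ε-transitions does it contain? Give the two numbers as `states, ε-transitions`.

16, 16

By structural recursion:
Each of the 4 symbol leaves contributes 2 states and 0 ε-transitions.
  0|1 → 6 states, 4 ε-transitions
  (0|1)+ → 8 states, 7 ε-transitions
  (0|1)+0 → 10 states, 8 ε-transitions
  ((0|1)+0)* → 12 states, 12 ε-transitions
  ((0|1)+0)*|0 → 16 states, 16 ε-transitions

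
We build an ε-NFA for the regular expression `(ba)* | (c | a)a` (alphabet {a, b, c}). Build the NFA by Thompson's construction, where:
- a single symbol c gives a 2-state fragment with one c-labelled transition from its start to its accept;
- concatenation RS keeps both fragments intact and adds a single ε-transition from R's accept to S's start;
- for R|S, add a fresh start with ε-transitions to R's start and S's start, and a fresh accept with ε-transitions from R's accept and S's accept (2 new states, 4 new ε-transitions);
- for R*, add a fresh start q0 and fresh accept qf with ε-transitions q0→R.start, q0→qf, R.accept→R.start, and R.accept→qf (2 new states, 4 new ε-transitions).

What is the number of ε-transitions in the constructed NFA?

Per subexpression:
Each of the 5 symbol leaves contributes 0 ε-transitions.
  ba : 1 ε-transition
  (ba)* : 5 ε-transitions
  c | a : 4 ε-transitions
  (c | a)a : 5 ε-transitions
  (ba)* | (c | a)a : 14 ε-transitions

14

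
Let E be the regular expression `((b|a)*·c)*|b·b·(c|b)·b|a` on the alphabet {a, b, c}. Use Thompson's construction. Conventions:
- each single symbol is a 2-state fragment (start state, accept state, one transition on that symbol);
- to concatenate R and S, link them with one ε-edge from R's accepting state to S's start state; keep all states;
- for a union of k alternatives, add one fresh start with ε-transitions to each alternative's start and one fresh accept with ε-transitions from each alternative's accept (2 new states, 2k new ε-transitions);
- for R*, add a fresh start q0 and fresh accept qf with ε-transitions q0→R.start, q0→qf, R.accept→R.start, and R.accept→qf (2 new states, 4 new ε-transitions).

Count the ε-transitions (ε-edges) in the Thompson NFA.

26

Building bottom-up:
Each of the 9 symbol leaves contributes 0 ε-transitions.
  b|a : 4 ε-transitions
  (b|a)* : 8 ε-transitions
  (b|a)*·c : 9 ε-transitions
  ((b|a)*·c)* : 13 ε-transitions
  c|b : 4 ε-transitions
  b·b·(c|b)·b : 7 ε-transitions
  ((b|a)*·c)*|b·b·(c|b)·b|a : 26 ε-transitions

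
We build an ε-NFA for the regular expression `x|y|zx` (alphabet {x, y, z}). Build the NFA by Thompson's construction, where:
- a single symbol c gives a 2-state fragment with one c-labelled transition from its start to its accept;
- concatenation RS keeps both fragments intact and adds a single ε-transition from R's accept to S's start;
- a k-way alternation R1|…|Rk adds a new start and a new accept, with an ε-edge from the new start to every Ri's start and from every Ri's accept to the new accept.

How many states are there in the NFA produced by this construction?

10

Bottom-up over the parse tree:
Each of the 4 symbol leaves contributes a 2-state fragment.
  zx → 4 states
  x|y|zx → 10 states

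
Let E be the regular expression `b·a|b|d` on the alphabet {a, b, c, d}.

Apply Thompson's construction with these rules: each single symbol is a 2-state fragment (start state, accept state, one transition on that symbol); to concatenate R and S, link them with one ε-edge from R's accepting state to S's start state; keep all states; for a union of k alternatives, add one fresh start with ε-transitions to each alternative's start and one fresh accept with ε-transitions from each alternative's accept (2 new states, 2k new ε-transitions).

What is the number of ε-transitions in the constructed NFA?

7

Bottom-up over the parse tree:
Each of the 4 symbol leaves contributes 0 ε-transitions.
  b·a = 1 ε-transition
  b·a|b|d = 7 ε-transitions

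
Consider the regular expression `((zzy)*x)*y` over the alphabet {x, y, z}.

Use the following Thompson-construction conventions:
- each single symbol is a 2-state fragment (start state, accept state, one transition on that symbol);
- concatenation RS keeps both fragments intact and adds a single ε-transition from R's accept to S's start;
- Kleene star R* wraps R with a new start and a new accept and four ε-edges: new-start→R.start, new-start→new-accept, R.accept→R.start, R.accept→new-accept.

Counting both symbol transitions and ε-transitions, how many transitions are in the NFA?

17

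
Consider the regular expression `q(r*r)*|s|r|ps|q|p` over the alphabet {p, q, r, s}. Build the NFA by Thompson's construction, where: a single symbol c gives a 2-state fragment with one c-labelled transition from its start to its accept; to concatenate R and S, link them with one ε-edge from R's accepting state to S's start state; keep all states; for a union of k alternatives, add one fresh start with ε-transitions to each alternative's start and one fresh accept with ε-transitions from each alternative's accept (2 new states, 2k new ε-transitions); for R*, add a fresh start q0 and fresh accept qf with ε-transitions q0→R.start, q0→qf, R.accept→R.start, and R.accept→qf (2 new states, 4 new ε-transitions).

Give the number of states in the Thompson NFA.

Bottom-up over the parse tree:
Each of the 9 symbol leaves contributes a 2-state fragment.
  r* — 4 states
  r*r — 6 states
  (r*r)* — 8 states
  q(r*r)* — 10 states
  ps — 4 states
  q(r*r)*|s|r|ps|q|p — 24 states

24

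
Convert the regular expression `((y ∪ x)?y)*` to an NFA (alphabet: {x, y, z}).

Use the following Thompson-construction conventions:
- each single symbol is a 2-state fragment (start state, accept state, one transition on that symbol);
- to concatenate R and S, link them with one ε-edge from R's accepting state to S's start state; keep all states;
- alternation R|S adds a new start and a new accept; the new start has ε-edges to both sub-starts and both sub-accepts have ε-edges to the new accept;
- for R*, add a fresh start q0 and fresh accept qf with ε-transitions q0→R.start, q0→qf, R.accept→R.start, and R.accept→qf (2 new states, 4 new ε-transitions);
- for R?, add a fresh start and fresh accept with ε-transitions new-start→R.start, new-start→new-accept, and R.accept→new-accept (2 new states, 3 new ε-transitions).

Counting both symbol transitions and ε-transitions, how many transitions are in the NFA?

15

By structural recursion:
Each of the 3 symbol leaves contributes 1 transition (1 symbol, 0 ε).
  y ∪ x : 6 transitions (2 symbol, 4 ε)
  (y ∪ x)? : 9 transitions (2 symbol, 7 ε)
  (y ∪ x)?y : 11 transitions (3 symbol, 8 ε)
  ((y ∪ x)?y)* : 15 transitions (3 symbol, 12 ε)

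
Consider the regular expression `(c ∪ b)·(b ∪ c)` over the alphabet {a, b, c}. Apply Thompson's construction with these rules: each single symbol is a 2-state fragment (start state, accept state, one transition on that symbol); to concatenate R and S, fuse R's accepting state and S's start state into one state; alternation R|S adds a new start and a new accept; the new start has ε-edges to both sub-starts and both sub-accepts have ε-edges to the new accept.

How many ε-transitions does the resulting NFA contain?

8

Building bottom-up:
Each of the 4 symbol leaves contributes 0 ε-transitions.
  c ∪ b = 4 ε-transitions
  b ∪ c = 4 ε-transitions
  (c ∪ b)·(b ∪ c) = 8 ε-transitions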